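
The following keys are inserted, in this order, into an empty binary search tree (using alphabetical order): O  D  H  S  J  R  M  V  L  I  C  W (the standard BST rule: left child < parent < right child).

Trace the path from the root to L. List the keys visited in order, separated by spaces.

O D H J M L

O: root
D: left child of O (depth 1)
H: right child of D (depth 2)
S: right child of O (depth 1)
J: right child of H (depth 3)
R: left child of S (depth 2)
M: right child of J (depth 4)
V: right child of S (depth 2)
L: left child of M (depth 5)
I: left child of J (depth 4)
C: left child of D (depth 2)
W: right child of V (depth 3)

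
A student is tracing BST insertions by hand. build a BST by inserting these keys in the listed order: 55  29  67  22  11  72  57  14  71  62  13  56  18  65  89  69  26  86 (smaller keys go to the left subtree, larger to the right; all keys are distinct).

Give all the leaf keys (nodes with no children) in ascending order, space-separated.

13 18 26 56 65 69 86

55: root
29: left child of 55 (depth 1)
67: right child of 55 (depth 1)
22: left child of 29 (depth 2)
11: left child of 22 (depth 3)
72: right child of 67 (depth 2)
57: left child of 67 (depth 2)
14: right child of 11 (depth 4)
71: left child of 72 (depth 3)
62: right child of 57 (depth 3)
13: left child of 14 (depth 5)
56: left child of 57 (depth 3)
18: right child of 14 (depth 5)
65: right child of 62 (depth 4)
89: right child of 72 (depth 3)
69: left child of 71 (depth 4)
26: right child of 22 (depth 3)
86: left child of 89 (depth 4)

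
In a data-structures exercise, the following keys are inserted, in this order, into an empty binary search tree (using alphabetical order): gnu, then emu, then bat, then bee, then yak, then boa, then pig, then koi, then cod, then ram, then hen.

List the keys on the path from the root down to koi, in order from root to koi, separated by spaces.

Insert gnu: tree is empty, so gnu becomes the root.
Insert emu: emu < gnu → go left. Place as left child of gnu.
Insert bat: bat < gnu → go left; bat < emu → go left. Place as left child of emu.
Insert bee: bee < gnu → go left; bee < emu → go left; bee > bat → go right. Place as right child of bat.
Insert yak: yak > gnu → go right. Place as right child of gnu.
Insert boa: boa < gnu → go left; boa < emu → go left; boa > bat → go right; boa > bee → go right. Place as right child of bee.
Insert pig: pig > gnu → go right; pig < yak → go left. Place as left child of yak.
Insert koi: koi > gnu → go right; koi < yak → go left; koi < pig → go left. Place as left child of pig.
Insert cod: cod < gnu → go left; cod < emu → go left; cod > bat → go right; cod > bee → go right; cod > boa → go right. Place as right child of boa.
Insert ram: ram > gnu → go right; ram < yak → go left; ram > pig → go right. Place as right child of pig.
Insert hen: hen > gnu → go right; hen < yak → go left; hen < pig → go left; hen < koi → go left. Place as left child of koi.

gnu yak pig koi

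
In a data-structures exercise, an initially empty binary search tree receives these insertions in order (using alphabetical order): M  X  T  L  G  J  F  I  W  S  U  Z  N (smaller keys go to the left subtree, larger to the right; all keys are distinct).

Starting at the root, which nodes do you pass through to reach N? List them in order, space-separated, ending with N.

M X T S N

M: root
X: right child of M (depth 1)
T: left child of X (depth 2)
L: left child of M (depth 1)
G: left child of L (depth 2)
J: right child of G (depth 3)
F: left child of G (depth 3)
I: left child of J (depth 4)
W: right child of T (depth 3)
S: left child of T (depth 3)
U: left child of W (depth 4)
Z: right child of X (depth 2)
N: left child of S (depth 4)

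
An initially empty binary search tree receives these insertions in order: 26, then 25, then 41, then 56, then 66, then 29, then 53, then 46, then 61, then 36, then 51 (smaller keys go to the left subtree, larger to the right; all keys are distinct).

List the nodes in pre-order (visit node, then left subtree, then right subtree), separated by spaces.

26: root
25: left child of 26 (depth 1)
41: right child of 26 (depth 1)
56: right child of 41 (depth 2)
66: right child of 56 (depth 3)
29: left child of 41 (depth 2)
53: left child of 56 (depth 3)
46: left child of 53 (depth 4)
61: left child of 66 (depth 4)
36: right child of 29 (depth 3)
51: right child of 46 (depth 5)

26 25 41 29 36 56 53 46 51 66 61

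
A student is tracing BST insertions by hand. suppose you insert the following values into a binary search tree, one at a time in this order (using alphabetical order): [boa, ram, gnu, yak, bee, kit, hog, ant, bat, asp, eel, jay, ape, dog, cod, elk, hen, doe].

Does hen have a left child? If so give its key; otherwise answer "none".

boa: root
ram: right child of boa (depth 1)
gnu: left child of ram (depth 2)
yak: right child of ram (depth 2)
bee: left child of boa (depth 1)
kit: right child of gnu (depth 3)
hog: left child of kit (depth 4)
ant: left child of bee (depth 2)
bat: right child of ant (depth 3)
asp: left child of bat (depth 4)
eel: left child of gnu (depth 3)
jay: right child of hog (depth 5)
ape: left child of asp (depth 5)
dog: left child of eel (depth 4)
cod: left child of dog (depth 5)
elk: right child of eel (depth 4)
hen: left child of hog (depth 5)
doe: right child of cod (depth 6)

none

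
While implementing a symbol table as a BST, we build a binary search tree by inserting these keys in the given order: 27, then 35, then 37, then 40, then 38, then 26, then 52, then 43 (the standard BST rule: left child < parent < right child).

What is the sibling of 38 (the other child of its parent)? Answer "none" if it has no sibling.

52

27: root
35: right child of 27 (depth 1)
37: right child of 35 (depth 2)
40: right child of 37 (depth 3)
38: left child of 40 (depth 4)
26: left child of 27 (depth 1)
52: right child of 40 (depth 4)
43: left child of 52 (depth 5)

38's parent is 40; the other child of 40 is 52.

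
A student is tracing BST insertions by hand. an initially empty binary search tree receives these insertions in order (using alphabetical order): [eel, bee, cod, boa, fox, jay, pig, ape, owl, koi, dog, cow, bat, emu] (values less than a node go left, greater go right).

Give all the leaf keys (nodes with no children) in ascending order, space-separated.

bat boa cow emu koi

Insert eel: tree is empty, so eel becomes the root.
Insert bee: bee < eel → go left. Place as left child of eel.
Insert cod: cod < eel → go left; cod > bee → go right. Place as right child of bee.
Insert boa: boa < eel → go left; boa > bee → go right; boa < cod → go left. Place as left child of cod.
Insert fox: fox > eel → go right. Place as right child of eel.
Insert jay: jay > eel → go right; jay > fox → go right. Place as right child of fox.
Insert pig: pig > eel → go right; pig > fox → go right; pig > jay → go right. Place as right child of jay.
Insert ape: ape < eel → go left; ape < bee → go left. Place as left child of bee.
Insert owl: owl > eel → go right; owl > fox → go right; owl > jay → go right; owl < pig → go left. Place as left child of pig.
Insert koi: koi > eel → go right; koi > fox → go right; koi > jay → go right; koi < pig → go left; koi < owl → go left. Place as left child of owl.
Insert dog: dog < eel → go left; dog > bee → go right; dog > cod → go right. Place as right child of cod.
Insert cow: cow < eel → go left; cow > bee → go right; cow > cod → go right; cow < dog → go left. Place as left child of dog.
Insert bat: bat < eel → go left; bat < bee → go left; bat > ape → go right. Place as right child of ape.
Insert emu: emu > eel → go right; emu < fox → go left. Place as left child of fox.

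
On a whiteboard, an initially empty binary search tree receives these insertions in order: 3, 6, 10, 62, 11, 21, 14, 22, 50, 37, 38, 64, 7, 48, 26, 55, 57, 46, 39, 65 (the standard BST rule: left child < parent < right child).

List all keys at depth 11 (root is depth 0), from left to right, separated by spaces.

Insert 3: tree is empty, so 3 becomes the root.
Insert 6: 6 > 3 → go right. Place as right child of 3.
Insert 10: 10 > 3 → go right; 10 > 6 → go right. Place as right child of 6.
Insert 62: 62 > 3 → go right; 62 > 6 → go right; 62 > 10 → go right. Place as right child of 10.
Insert 11: 11 > 3 → go right; 11 > 6 → go right; 11 > 10 → go right; 11 < 62 → go left. Place as left child of 62.
Insert 21: 21 > 3 → go right; 21 > 6 → go right; 21 > 10 → go right; 21 < 62 → go left; 21 > 11 → go right. Place as right child of 11.
Insert 14: 14 > 3 → go right; 14 > 6 → go right; 14 > 10 → go right; 14 < 62 → go left; 14 > 11 → go right; 14 < 21 → go left. Place as left child of 21.
Insert 22: 22 > 3 → go right; 22 > 6 → go right; 22 > 10 → go right; 22 < 62 → go left; 22 > 11 → go right; 22 > 21 → go right. Place as right child of 21.
Insert 50: 50 > 3 → go right; 50 > 6 → go right; 50 > 10 → go right; 50 < 62 → go left; 50 > 11 → go right; 50 > 21 → go right; 50 > 22 → go right. Place as right child of 22.
Insert 37: 37 > 3 → go right; 37 > 6 → go right; 37 > 10 → go right; 37 < 62 → go left; 37 > 11 → go right; 37 > 21 → go right; 37 > 22 → go right; 37 < 50 → go left. Place as left child of 50.
Insert 38: 38 > 3 → go right; 38 > 6 → go right; 38 > 10 → go right; 38 < 62 → go left; 38 > 11 → go right; 38 > 21 → go right; 38 > 22 → go right; 38 < 50 → go left; 38 > 37 → go right. Place as right child of 37.
Insert 64: 64 > 3 → go right; 64 > 6 → go right; 64 > 10 → go right; 64 > 62 → go right. Place as right child of 62.
Insert 7: 7 > 3 → go right; 7 > 6 → go right; 7 < 10 → go left. Place as left child of 10.
Insert 48: 48 > 3 → go right; 48 > 6 → go right; 48 > 10 → go right; 48 < 62 → go left; 48 > 11 → go right; 48 > 21 → go right; 48 > 22 → go right; 48 < 50 → go left; 48 > 37 → go right; 48 > 38 → go right. Place as right child of 38.
Insert 26: 26 > 3 → go right; 26 > 6 → go right; 26 > 10 → go right; 26 < 62 → go left; 26 > 11 → go right; 26 > 21 → go right; 26 > 22 → go right; 26 < 50 → go left; 26 < 37 → go left. Place as left child of 37.
Insert 55: 55 > 3 → go right; 55 > 6 → go right; 55 > 10 → go right; 55 < 62 → go left; 55 > 11 → go right; 55 > 21 → go right; 55 > 22 → go right; 55 > 50 → go right. Place as right child of 50.
Insert 57: 57 > 3 → go right; 57 > 6 → go right; 57 > 10 → go right; 57 < 62 → go left; 57 > 11 → go right; 57 > 21 → go right; 57 > 22 → go right; 57 > 50 → go right; 57 > 55 → go right. Place as right child of 55.
Insert 46: 46 > 3 → go right; 46 > 6 → go right; 46 > 10 → go right; 46 < 62 → go left; 46 > 11 → go right; 46 > 21 → go right; 46 > 22 → go right; 46 < 50 → go left; 46 > 37 → go right; 46 > 38 → go right; 46 < 48 → go left. Place as left child of 48.
Insert 39: 39 > 3 → go right; 39 > 6 → go right; 39 > 10 → go right; 39 < 62 → go left; 39 > 11 → go right; 39 > 21 → go right; 39 > 22 → go right; 39 < 50 → go left; 39 > 37 → go right; 39 > 38 → go right; 39 < 48 → go left; 39 < 46 → go left. Place as left child of 46.
Insert 65: 65 > 3 → go right; 65 > 6 → go right; 65 > 10 → go right; 65 > 62 → go right; 65 > 64 → go right. Place as right child of 64.

46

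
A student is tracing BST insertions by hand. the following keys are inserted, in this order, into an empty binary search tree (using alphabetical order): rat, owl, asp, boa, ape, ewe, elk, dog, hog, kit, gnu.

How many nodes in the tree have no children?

4

Insert rat: tree is empty, so rat becomes the root.
Insert owl: owl < rat → go left. Place as left child of rat.
Insert asp: asp < rat → go left; asp < owl → go left. Place as left child of owl.
Insert boa: boa < rat → go left; boa < owl → go left; boa > asp → go right. Place as right child of asp.
Insert ape: ape < rat → go left; ape < owl → go left; ape < asp → go left. Place as left child of asp.
Insert ewe: ewe < rat → go left; ewe < owl → go left; ewe > asp → go right; ewe > boa → go right. Place as right child of boa.
Insert elk: elk < rat → go left; elk < owl → go left; elk > asp → go right; elk > boa → go right; elk < ewe → go left. Place as left child of ewe.
Insert dog: dog < rat → go left; dog < owl → go left; dog > asp → go right; dog > boa → go right; dog < ewe → go left; dog < elk → go left. Place as left child of elk.
Insert hog: hog < rat → go left; hog < owl → go left; hog > asp → go right; hog > boa → go right; hog > ewe → go right. Place as right child of ewe.
Insert kit: kit < rat → go left; kit < owl → go left; kit > asp → go right; kit > boa → go right; kit > ewe → go right; kit > hog → go right. Place as right child of hog.
Insert gnu: gnu < rat → go left; gnu < owl → go left; gnu > asp → go right; gnu > boa → go right; gnu > ewe → go right; gnu < hog → go left. Place as left child of hog.

Leaves: ape, dog, gnu, kit — 4 in total.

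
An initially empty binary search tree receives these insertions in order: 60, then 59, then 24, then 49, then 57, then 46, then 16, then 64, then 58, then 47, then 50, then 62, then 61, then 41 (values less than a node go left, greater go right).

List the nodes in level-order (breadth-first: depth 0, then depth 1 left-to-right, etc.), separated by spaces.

60: root
59: left child of 60 (depth 1)
24: left child of 59 (depth 2)
49: right child of 24 (depth 3)
57: right child of 49 (depth 4)
46: left child of 49 (depth 4)
16: left child of 24 (depth 3)
64: right child of 60 (depth 1)
58: right child of 57 (depth 5)
47: right child of 46 (depth 5)
50: left child of 57 (depth 5)
62: left child of 64 (depth 2)
61: left child of 62 (depth 3)
41: left child of 46 (depth 5)

60 59 64 24 62 16 49 61 46 57 41 47 50 58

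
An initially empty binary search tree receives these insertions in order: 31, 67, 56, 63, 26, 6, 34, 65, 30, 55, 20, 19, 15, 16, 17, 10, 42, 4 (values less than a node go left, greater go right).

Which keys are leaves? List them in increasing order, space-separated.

Insert 31: tree is empty, so 31 becomes the root.
Insert 67: 67 > 31 → go right. Place as right child of 31.
Insert 56: 56 > 31 → go right; 56 < 67 → go left. Place as left child of 67.
Insert 63: 63 > 31 → go right; 63 < 67 → go left; 63 > 56 → go right. Place as right child of 56.
Insert 26: 26 < 31 → go left. Place as left child of 31.
Insert 6: 6 < 31 → go left; 6 < 26 → go left. Place as left child of 26.
Insert 34: 34 > 31 → go right; 34 < 67 → go left; 34 < 56 → go left. Place as left child of 56.
Insert 65: 65 > 31 → go right; 65 < 67 → go left; 65 > 56 → go right; 65 > 63 → go right. Place as right child of 63.
Insert 30: 30 < 31 → go left; 30 > 26 → go right. Place as right child of 26.
Insert 55: 55 > 31 → go right; 55 < 67 → go left; 55 < 56 → go left; 55 > 34 → go right. Place as right child of 34.
Insert 20: 20 < 31 → go left; 20 < 26 → go left; 20 > 6 → go right. Place as right child of 6.
Insert 19: 19 < 31 → go left; 19 < 26 → go left; 19 > 6 → go right; 19 < 20 → go left. Place as left child of 20.
Insert 15: 15 < 31 → go left; 15 < 26 → go left; 15 > 6 → go right; 15 < 20 → go left; 15 < 19 → go left. Place as left child of 19.
Insert 16: 16 < 31 → go left; 16 < 26 → go left; 16 > 6 → go right; 16 < 20 → go left; 16 < 19 → go left; 16 > 15 → go right. Place as right child of 15.
Insert 17: 17 < 31 → go left; 17 < 26 → go left; 17 > 6 → go right; 17 < 20 → go left; 17 < 19 → go left; 17 > 15 → go right; 17 > 16 → go right. Place as right child of 16.
Insert 10: 10 < 31 → go left; 10 < 26 → go left; 10 > 6 → go right; 10 < 20 → go left; 10 < 19 → go left; 10 < 15 → go left. Place as left child of 15.
Insert 42: 42 > 31 → go right; 42 < 67 → go left; 42 < 56 → go left; 42 > 34 → go right; 42 < 55 → go left. Place as left child of 55.
Insert 4: 4 < 31 → go left; 4 < 26 → go left; 4 < 6 → go left. Place as left child of 6.

4 10 17 30 42 65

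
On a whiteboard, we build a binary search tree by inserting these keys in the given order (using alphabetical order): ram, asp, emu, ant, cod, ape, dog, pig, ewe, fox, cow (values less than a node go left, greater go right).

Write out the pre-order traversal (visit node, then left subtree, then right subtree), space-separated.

ram asp ant ape emu cod dog cow pig ewe fox

Insert ram: tree is empty, so ram becomes the root.
Insert asp: asp < ram → go left. Place as left child of ram.
Insert emu: emu < ram → go left; emu > asp → go right. Place as right child of asp.
Insert ant: ant < ram → go left; ant < asp → go left. Place as left child of asp.
Insert cod: cod < ram → go left; cod > asp → go right; cod < emu → go left. Place as left child of emu.
Insert ape: ape < ram → go left; ape < asp → go left; ape > ant → go right. Place as right child of ant.
Insert dog: dog < ram → go left; dog > asp → go right; dog < emu → go left; dog > cod → go right. Place as right child of cod.
Insert pig: pig < ram → go left; pig > asp → go right; pig > emu → go right. Place as right child of emu.
Insert ewe: ewe < ram → go left; ewe > asp → go right; ewe > emu → go right; ewe < pig → go left. Place as left child of pig.
Insert fox: fox < ram → go left; fox > asp → go right; fox > emu → go right; fox < pig → go left; fox > ewe → go right. Place as right child of ewe.
Insert cow: cow < ram → go left; cow > asp → go right; cow < emu → go left; cow > cod → go right; cow < dog → go left. Place as left child of dog.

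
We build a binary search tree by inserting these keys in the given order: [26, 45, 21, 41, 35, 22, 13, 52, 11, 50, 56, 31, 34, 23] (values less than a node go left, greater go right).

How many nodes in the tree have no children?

5

26: root
45: right child of 26 (depth 1)
21: left child of 26 (depth 1)
41: left child of 45 (depth 2)
35: left child of 41 (depth 3)
22: right child of 21 (depth 2)
13: left child of 21 (depth 2)
52: right child of 45 (depth 2)
11: left child of 13 (depth 3)
50: left child of 52 (depth 3)
56: right child of 52 (depth 3)
31: left child of 35 (depth 4)
34: right child of 31 (depth 5)
23: right child of 22 (depth 3)

Leaves: 11, 23, 34, 50, 56 — 5 in total.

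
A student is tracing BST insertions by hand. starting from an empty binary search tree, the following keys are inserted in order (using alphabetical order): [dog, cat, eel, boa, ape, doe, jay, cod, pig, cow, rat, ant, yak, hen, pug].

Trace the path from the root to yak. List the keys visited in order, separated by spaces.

dog eel jay pig rat yak

dog: root
cat: left child of dog (depth 1)
eel: right child of dog (depth 1)
boa: left child of cat (depth 2)
ape: left child of boa (depth 3)
doe: right child of cat (depth 2)
jay: right child of eel (depth 2)
cod: left child of doe (depth 3)
pig: right child of jay (depth 3)
cow: right child of cod (depth 4)
rat: right child of pig (depth 4)
ant: left child of ape (depth 4)
yak: right child of rat (depth 5)
hen: left child of jay (depth 3)
pug: left child of rat (depth 5)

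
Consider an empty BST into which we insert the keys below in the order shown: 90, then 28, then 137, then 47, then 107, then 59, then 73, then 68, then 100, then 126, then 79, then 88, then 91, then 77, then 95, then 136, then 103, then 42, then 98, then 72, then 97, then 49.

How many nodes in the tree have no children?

8

Insert 90: tree is empty, so 90 becomes the root.
Insert 28: 28 < 90 → go left. Place as left child of 90.
Insert 137: 137 > 90 → go right. Place as right child of 90.
Insert 47: 47 < 90 → go left; 47 > 28 → go right. Place as right child of 28.
Insert 107: 107 > 90 → go right; 107 < 137 → go left. Place as left child of 137.
Insert 59: 59 < 90 → go left; 59 > 28 → go right; 59 > 47 → go right. Place as right child of 47.
Insert 73: 73 < 90 → go left; 73 > 28 → go right; 73 > 47 → go right; 73 > 59 → go right. Place as right child of 59.
Insert 68: 68 < 90 → go left; 68 > 28 → go right; 68 > 47 → go right; 68 > 59 → go right; 68 < 73 → go left. Place as left child of 73.
Insert 100: 100 > 90 → go right; 100 < 137 → go left; 100 < 107 → go left. Place as left child of 107.
Insert 126: 126 > 90 → go right; 126 < 137 → go left; 126 > 107 → go right. Place as right child of 107.
Insert 79: 79 < 90 → go left; 79 > 28 → go right; 79 > 47 → go right; 79 > 59 → go right; 79 > 73 → go right. Place as right child of 73.
Insert 88: 88 < 90 → go left; 88 > 28 → go right; 88 > 47 → go right; 88 > 59 → go right; 88 > 73 → go right; 88 > 79 → go right. Place as right child of 79.
Insert 91: 91 > 90 → go right; 91 < 137 → go left; 91 < 107 → go left; 91 < 100 → go left. Place as left child of 100.
Insert 77: 77 < 90 → go left; 77 > 28 → go right; 77 > 47 → go right; 77 > 59 → go right; 77 > 73 → go right; 77 < 79 → go left. Place as left child of 79.
Insert 95: 95 > 90 → go right; 95 < 137 → go left; 95 < 107 → go left; 95 < 100 → go left; 95 > 91 → go right. Place as right child of 91.
Insert 136: 136 > 90 → go right; 136 < 137 → go left; 136 > 107 → go right; 136 > 126 → go right. Place as right child of 126.
Insert 103: 103 > 90 → go right; 103 < 137 → go left; 103 < 107 → go left; 103 > 100 → go right. Place as right child of 100.
Insert 42: 42 < 90 → go left; 42 > 28 → go right; 42 < 47 → go left. Place as left child of 47.
Insert 98: 98 > 90 → go right; 98 < 137 → go left; 98 < 107 → go left; 98 < 100 → go left; 98 > 91 → go right; 98 > 95 → go right. Place as right child of 95.
Insert 72: 72 < 90 → go left; 72 > 28 → go right; 72 > 47 → go right; 72 > 59 → go right; 72 < 73 → go left; 72 > 68 → go right. Place as right child of 68.
Insert 97: 97 > 90 → go right; 97 < 137 → go left; 97 < 107 → go left; 97 < 100 → go left; 97 > 91 → go right; 97 > 95 → go right; 97 < 98 → go left. Place as left child of 98.
Insert 49: 49 < 90 → go left; 49 > 28 → go right; 49 > 47 → go right; 49 < 59 → go left. Place as left child of 59.

Leaves: 42, 49, 72, 77, 88, 97, 103, 136 — 8 in total.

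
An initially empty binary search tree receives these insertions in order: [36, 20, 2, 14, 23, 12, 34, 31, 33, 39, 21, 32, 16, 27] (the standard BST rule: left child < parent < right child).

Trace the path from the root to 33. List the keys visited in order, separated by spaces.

36: root
20: left child of 36 (depth 1)
2: left child of 20 (depth 2)
14: right child of 2 (depth 3)
23: right child of 20 (depth 2)
12: left child of 14 (depth 4)
34: right child of 23 (depth 3)
31: left child of 34 (depth 4)
33: right child of 31 (depth 5)
39: right child of 36 (depth 1)
21: left child of 23 (depth 3)
32: left child of 33 (depth 6)
16: right child of 14 (depth 4)
27: left child of 31 (depth 5)

36 20 23 34 31 33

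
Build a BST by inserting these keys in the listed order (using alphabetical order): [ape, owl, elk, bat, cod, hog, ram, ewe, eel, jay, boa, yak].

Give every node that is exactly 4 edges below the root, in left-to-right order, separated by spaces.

cod ewe jay

ape: root
owl: right child of ape (depth 1)
elk: left child of owl (depth 2)
bat: left child of elk (depth 3)
cod: right child of bat (depth 4)
hog: right child of elk (depth 3)
ram: right child of owl (depth 2)
ewe: left child of hog (depth 4)
eel: right child of cod (depth 5)
jay: right child of hog (depth 4)
boa: left child of cod (depth 5)
yak: right child of ram (depth 3)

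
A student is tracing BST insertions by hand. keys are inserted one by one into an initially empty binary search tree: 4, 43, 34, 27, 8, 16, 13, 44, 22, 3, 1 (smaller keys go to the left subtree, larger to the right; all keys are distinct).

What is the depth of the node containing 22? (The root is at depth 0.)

6

Resulting structure (node: left, right):
  4: L=3, R=43
  43: L=34, R=44
  34: L=27, R=–
  27: L=8, R=–
  8: L=–, R=16
  16: L=13, R=22
  13: L=–, R=–
  44: L=–, R=–
  22: L=–, R=–
  3: L=1, R=–
  1: L=–, R=–

Path to 22: 4 → 43 → 34 → 27 → 8 → 16 → 22, which is 6 edges.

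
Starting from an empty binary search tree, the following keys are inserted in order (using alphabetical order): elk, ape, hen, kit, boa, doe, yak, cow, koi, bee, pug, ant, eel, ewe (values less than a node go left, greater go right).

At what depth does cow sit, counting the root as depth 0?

4

Insert elk: tree is empty, so elk becomes the root.
Insert ape: ape < elk → go left. Place as left child of elk.
Insert hen: hen > elk → go right. Place as right child of elk.
Insert kit: kit > elk → go right; kit > hen → go right. Place as right child of hen.
Insert boa: boa < elk → go left; boa > ape → go right. Place as right child of ape.
Insert doe: doe < elk → go left; doe > ape → go right; doe > boa → go right. Place as right child of boa.
Insert yak: yak > elk → go right; yak > hen → go right; yak > kit → go right. Place as right child of kit.
Insert cow: cow < elk → go left; cow > ape → go right; cow > boa → go right; cow < doe → go left. Place as left child of doe.
Insert koi: koi > elk → go right; koi > hen → go right; koi > kit → go right; koi < yak → go left. Place as left child of yak.
Insert bee: bee < elk → go left; bee > ape → go right; bee < boa → go left. Place as left child of boa.
Insert pug: pug > elk → go right; pug > hen → go right; pug > kit → go right; pug < yak → go left; pug > koi → go right. Place as right child of koi.
Insert ant: ant < elk → go left; ant < ape → go left. Place as left child of ape.
Insert eel: eel < elk → go left; eel > ape → go right; eel > boa → go right; eel > doe → go right. Place as right child of doe.
Insert ewe: ewe > elk → go right; ewe < hen → go left. Place as left child of hen.

Path to cow: elk → ape → boa → doe → cow, which is 4 edges.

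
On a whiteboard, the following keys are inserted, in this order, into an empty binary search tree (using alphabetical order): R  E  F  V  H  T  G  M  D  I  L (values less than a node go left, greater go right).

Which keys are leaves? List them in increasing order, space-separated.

D G L T

R: root
E: left child of R (depth 1)
F: right child of E (depth 2)
V: right child of R (depth 1)
H: right child of F (depth 3)
T: left child of V (depth 2)
G: left child of H (depth 4)
M: right child of H (depth 4)
D: left child of E (depth 2)
I: left child of M (depth 5)
L: right child of I (depth 6)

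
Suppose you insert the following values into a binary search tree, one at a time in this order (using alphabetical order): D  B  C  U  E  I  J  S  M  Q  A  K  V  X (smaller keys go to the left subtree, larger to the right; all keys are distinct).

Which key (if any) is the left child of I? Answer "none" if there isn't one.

none

D: root
B: left child of D (depth 1)
C: right child of B (depth 2)
U: right child of D (depth 1)
E: left child of U (depth 2)
I: right child of E (depth 3)
J: right child of I (depth 4)
S: right child of J (depth 5)
M: left child of S (depth 6)
Q: right child of M (depth 7)
A: left child of B (depth 2)
K: left child of M (depth 7)
V: right child of U (depth 2)
X: right child of V (depth 3)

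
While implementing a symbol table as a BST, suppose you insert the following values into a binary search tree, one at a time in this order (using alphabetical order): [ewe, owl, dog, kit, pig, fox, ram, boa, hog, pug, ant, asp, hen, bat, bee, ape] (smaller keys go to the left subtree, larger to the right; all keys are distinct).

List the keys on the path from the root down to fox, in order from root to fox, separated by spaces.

ewe owl kit fox

Insert ewe: tree is empty, so ewe becomes the root.
Insert owl: owl > ewe → go right. Place as right child of ewe.
Insert dog: dog < ewe → go left. Place as left child of ewe.
Insert kit: kit > ewe → go right; kit < owl → go left. Place as left child of owl.
Insert pig: pig > ewe → go right; pig > owl → go right. Place as right child of owl.
Insert fox: fox > ewe → go right; fox < owl → go left; fox < kit → go left. Place as left child of kit.
Insert ram: ram > ewe → go right; ram > owl → go right; ram > pig → go right. Place as right child of pig.
Insert boa: boa < ewe → go left; boa < dog → go left. Place as left child of dog.
Insert hog: hog > ewe → go right; hog < owl → go left; hog < kit → go left; hog > fox → go right. Place as right child of fox.
Insert pug: pug > ewe → go right; pug > owl → go right; pug > pig → go right; pug < ram → go left. Place as left child of ram.
Insert ant: ant < ewe → go left; ant < dog → go left; ant < boa → go left. Place as left child of boa.
Insert asp: asp < ewe → go left; asp < dog → go left; asp < boa → go left; asp > ant → go right. Place as right child of ant.
Insert hen: hen > ewe → go right; hen < owl → go left; hen < kit → go left; hen > fox → go right; hen < hog → go left. Place as left child of hog.
Insert bat: bat < ewe → go left; bat < dog → go left; bat < boa → go left; bat > ant → go right; bat > asp → go right. Place as right child of asp.
Insert bee: bee < ewe → go left; bee < dog → go left; bee < boa → go left; bee > ant → go right; bee > asp → go right; bee > bat → go right. Place as right child of bat.
Insert ape: ape < ewe → go left; ape < dog → go left; ape < boa → go left; ape > ant → go right; ape < asp → go left. Place as left child of asp.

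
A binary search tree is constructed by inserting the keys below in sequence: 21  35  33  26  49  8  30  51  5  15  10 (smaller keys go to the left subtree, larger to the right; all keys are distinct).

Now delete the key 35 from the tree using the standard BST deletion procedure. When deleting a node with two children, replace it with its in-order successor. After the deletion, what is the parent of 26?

Resulting structure (node: left, right):
  21: L=8, R=35
  35: L=33, R=49
  33: L=26, R=–
  26: L=–, R=30
  49: L=–, R=51
  8: L=5, R=15
  30: L=–, R=–
  51: L=–, R=–
  5: L=–, R=–
  15: L=10, R=–
  10: L=–, R=–

Delete 35 (two children — replace with in-order successor).
After deletion, 26's parent is 33.

33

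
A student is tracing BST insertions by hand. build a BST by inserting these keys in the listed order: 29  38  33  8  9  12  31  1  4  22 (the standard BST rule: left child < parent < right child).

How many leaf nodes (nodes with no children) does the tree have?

Resulting structure (node: left, right):
  29: L=8, R=38
  38: L=33, R=–
  33: L=31, R=–
  8: L=1, R=9
  9: L=–, R=12
  12: L=–, R=22
  31: L=–, R=–
  1: L=–, R=4
  4: L=–, R=–
  22: L=–, R=–

Leaves: 4, 22, 31 — 3 in total.

3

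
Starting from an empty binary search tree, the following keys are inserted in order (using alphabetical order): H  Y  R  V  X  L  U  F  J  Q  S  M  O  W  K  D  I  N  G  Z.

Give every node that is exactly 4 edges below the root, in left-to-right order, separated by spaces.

J Q U X

Resulting structure (node: left, right):
  H: L=F, R=Y
  Y: L=R, R=Z
  R: L=L, R=V
  V: L=U, R=X
  X: L=W, R=–
  L: L=J, R=Q
  U: L=S, R=–
  F: L=D, R=G
  J: L=I, R=K
  Q: L=M, R=–
  S: L=–, R=–
  M: L=–, R=O
  O: L=N, R=–
  W: L=–, R=–
  K: L=–, R=–
  D: L=–, R=–
  I: L=–, R=–
  N: L=–, R=–
  G: L=–, R=–
  Z: L=–, R=–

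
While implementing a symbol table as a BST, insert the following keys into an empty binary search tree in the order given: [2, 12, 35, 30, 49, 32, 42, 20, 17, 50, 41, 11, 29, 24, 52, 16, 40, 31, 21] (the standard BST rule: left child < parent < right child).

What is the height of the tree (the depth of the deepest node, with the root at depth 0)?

7

Insert 2: tree is empty, so 2 becomes the root.
Insert 12: 12 > 2 → go right. Place as right child of 2.
Insert 35: 35 > 2 → go right; 35 > 12 → go right. Place as right child of 12.
Insert 30: 30 > 2 → go right; 30 > 12 → go right; 30 < 35 → go left. Place as left child of 35.
Insert 49: 49 > 2 → go right; 49 > 12 → go right; 49 > 35 → go right. Place as right child of 35.
Insert 32: 32 > 2 → go right; 32 > 12 → go right; 32 < 35 → go left; 32 > 30 → go right. Place as right child of 30.
Insert 42: 42 > 2 → go right; 42 > 12 → go right; 42 > 35 → go right; 42 < 49 → go left. Place as left child of 49.
Insert 20: 20 > 2 → go right; 20 > 12 → go right; 20 < 35 → go left; 20 < 30 → go left. Place as left child of 30.
Insert 17: 17 > 2 → go right; 17 > 12 → go right; 17 < 35 → go left; 17 < 30 → go left; 17 < 20 → go left. Place as left child of 20.
Insert 50: 50 > 2 → go right; 50 > 12 → go right; 50 > 35 → go right; 50 > 49 → go right. Place as right child of 49.
Insert 41: 41 > 2 → go right; 41 > 12 → go right; 41 > 35 → go right; 41 < 49 → go left; 41 < 42 → go left. Place as left child of 42.
Insert 11: 11 > 2 → go right; 11 < 12 → go left. Place as left child of 12.
Insert 29: 29 > 2 → go right; 29 > 12 → go right; 29 < 35 → go left; 29 < 30 → go left; 29 > 20 → go right. Place as right child of 20.
Insert 24: 24 > 2 → go right; 24 > 12 → go right; 24 < 35 → go left; 24 < 30 → go left; 24 > 20 → go right; 24 < 29 → go left. Place as left child of 29.
Insert 52: 52 > 2 → go right; 52 > 12 → go right; 52 > 35 → go right; 52 > 49 → go right; 52 > 50 → go right. Place as right child of 50.
Insert 16: 16 > 2 → go right; 16 > 12 → go right; 16 < 35 → go left; 16 < 30 → go left; 16 < 20 → go left; 16 < 17 → go left. Place as left child of 17.
Insert 40: 40 > 2 → go right; 40 > 12 → go right; 40 > 35 → go right; 40 < 49 → go left; 40 < 42 → go left; 40 < 41 → go left. Place as left child of 41.
Insert 31: 31 > 2 → go right; 31 > 12 → go right; 31 < 35 → go left; 31 > 30 → go right; 31 < 32 → go left. Place as left child of 32.
Insert 21: 21 > 2 → go right; 21 > 12 → go right; 21 < 35 → go left; 21 < 30 → go left; 21 > 20 → go right; 21 < 29 → go left; 21 < 24 → go left. Place as left child of 24.

The deepest node is 21 at depth 7.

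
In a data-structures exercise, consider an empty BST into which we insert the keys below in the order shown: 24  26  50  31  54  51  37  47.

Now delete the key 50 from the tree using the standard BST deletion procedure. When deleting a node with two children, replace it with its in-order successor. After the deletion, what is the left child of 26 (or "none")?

none

24: root
26: right child of 24 (depth 1)
50: right child of 26 (depth 2)
31: left child of 50 (depth 3)
54: right child of 50 (depth 3)
51: left child of 54 (depth 4)
37: right child of 31 (depth 4)
47: right child of 37 (depth 5)

Delete 50 (two children — replace with in-order successor).
After deletion, 26's left child: none.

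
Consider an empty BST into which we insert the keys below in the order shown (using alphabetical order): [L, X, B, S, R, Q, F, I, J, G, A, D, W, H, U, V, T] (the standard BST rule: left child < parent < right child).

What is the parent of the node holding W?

S

Insert L: tree is empty, so L becomes the root.
Insert X: X > L → go right. Place as right child of L.
Insert B: B < L → go left. Place as left child of L.
Insert S: S > L → go right; S < X → go left. Place as left child of X.
Insert R: R > L → go right; R < X → go left; R < S → go left. Place as left child of S.
Insert Q: Q > L → go right; Q < X → go left; Q < S → go left; Q < R → go left. Place as left child of R.
Insert F: F < L → go left; F > B → go right. Place as right child of B.
Insert I: I < L → go left; I > B → go right; I > F → go right. Place as right child of F.
Insert J: J < L → go left; J > B → go right; J > F → go right; J > I → go right. Place as right child of I.
Insert G: G < L → go left; G > B → go right; G > F → go right; G < I → go left. Place as left child of I.
Insert A: A < L → go left; A < B → go left. Place as left child of B.
Insert D: D < L → go left; D > B → go right; D < F → go left. Place as left child of F.
Insert W: W > L → go right; W < X → go left; W > S → go right. Place as right child of S.
Insert H: H < L → go left; H > B → go right; H > F → go right; H < I → go left; H > G → go right. Place as right child of G.
Insert U: U > L → go right; U < X → go left; U > S → go right; U < W → go left. Place as left child of W.
Insert V: V > L → go right; V < X → go left; V > S → go right; V < W → go left; V > U → go right. Place as right child of U.
Insert T: T > L → go right; T < X → go left; T > S → go right; T < W → go left; T < U → go left. Place as left child of U.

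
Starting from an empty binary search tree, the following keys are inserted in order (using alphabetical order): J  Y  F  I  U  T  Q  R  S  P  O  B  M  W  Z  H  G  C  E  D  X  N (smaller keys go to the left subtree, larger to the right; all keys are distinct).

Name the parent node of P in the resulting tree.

Insert J: tree is empty, so J becomes the root.
Insert Y: Y > J → go right. Place as right child of J.
Insert F: F < J → go left. Place as left child of J.
Insert I: I < J → go left; I > F → go right. Place as right child of F.
Insert U: U > J → go right; U < Y → go left. Place as left child of Y.
Insert T: T > J → go right; T < Y → go left; T < U → go left. Place as left child of U.
Insert Q: Q > J → go right; Q < Y → go left; Q < U → go left; Q < T → go left. Place as left child of T.
Insert R: R > J → go right; R < Y → go left; R < U → go left; R < T → go left; R > Q → go right. Place as right child of Q.
Insert S: S > J → go right; S < Y → go left; S < U → go left; S < T → go left; S > Q → go right; S > R → go right. Place as right child of R.
Insert P: P > J → go right; P < Y → go left; P < U → go left; P < T → go left; P < Q → go left. Place as left child of Q.
Insert O: O > J → go right; O < Y → go left; O < U → go left; O < T → go left; O < Q → go left; O < P → go left. Place as left child of P.
Insert B: B < J → go left; B < F → go left. Place as left child of F.
Insert M: M > J → go right; M < Y → go left; M < U → go left; M < T → go left; M < Q → go left; M < P → go left; M < O → go left. Place as left child of O.
Insert W: W > J → go right; W < Y → go left; W > U → go right. Place as right child of U.
Insert Z: Z > J → go right; Z > Y → go right. Place as right child of Y.
Insert H: H < J → go left; H > F → go right; H < I → go left. Place as left child of I.
Insert G: G < J → go left; G > F → go right; G < I → go left; G < H → go left. Place as left child of H.
Insert C: C < J → go left; C < F → go left; C > B → go right. Place as right child of B.
Insert E: E < J → go left; E < F → go left; E > B → go right; E > C → go right. Place as right child of C.
Insert D: D < J → go left; D < F → go left; D > B → go right; D > C → go right; D < E → go left. Place as left child of E.
Insert X: X > J → go right; X < Y → go left; X > U → go right; X > W → go right. Place as right child of W.
Insert N: N > J → go right; N < Y → go left; N < U → go left; N < T → go left; N < Q → go left; N < P → go left; N < O → go left; N > M → go right. Place as right child of M.

Q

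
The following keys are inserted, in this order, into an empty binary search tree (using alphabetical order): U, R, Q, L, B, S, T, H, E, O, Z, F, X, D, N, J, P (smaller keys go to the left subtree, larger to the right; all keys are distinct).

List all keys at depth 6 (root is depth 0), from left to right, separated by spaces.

Resulting structure (node: left, right):
  U: L=R, R=Z
  R: L=Q, R=S
  Q: L=L, R=–
  L: L=B, R=O
  B: L=–, R=H
  S: L=–, R=T
  T: L=–, R=–
  H: L=E, R=J
  E: L=D, R=F
  O: L=N, R=P
  Z: L=X, R=–
  F: L=–, R=–
  X: L=–, R=–
  D: L=–, R=–
  N: L=–, R=–
  J: L=–, R=–
  P: L=–, R=–

E J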